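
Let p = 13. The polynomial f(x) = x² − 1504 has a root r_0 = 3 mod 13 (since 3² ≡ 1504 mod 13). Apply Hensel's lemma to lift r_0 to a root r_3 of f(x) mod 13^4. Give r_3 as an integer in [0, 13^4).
r_3 = 18476 (mod 28561)

Hensel's recurrence: r_{i+1} = r_i − f(r_i)·(f′(r_i))^{-1} mod 13^{i+2}, with f′(x) = 2x. Iterate:
  r_0 = 3 (mod 13)
  r_1 = 55 (mod 169)
  r_2 = 900 (mod 2197)
  r_3 = 18476 (mod 28561)
Final: r_3 = 18476, and one checks f(r_3) ≡ 0 mod 13^4.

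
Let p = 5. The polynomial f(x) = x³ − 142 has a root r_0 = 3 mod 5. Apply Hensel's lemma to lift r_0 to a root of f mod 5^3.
r_2 = 73 (mod 125)

Hensel: r_{i+1} = r_i − f(r_i)/f′(r_i) mod 5^{i+2}, where f′(x) = 3x². Iterate:
  r_0 = 3 (mod 5)
  r_1 = 23 (mod 25)
  r_2 = 73 (mod 125)
Final: r = 73 with f(r) ≡ 0 mod 5^3.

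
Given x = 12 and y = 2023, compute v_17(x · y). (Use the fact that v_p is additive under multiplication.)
v_17(24276) = 2

v_p(x) = 0 (factor: 12 = 17^0 · 12); v_p(y) = 2 (factor: 2023 = 17^2 · 7). Additivity: v_p(xy) = v_p(x) + v_p(y) = 0 + 2 = 2. (Direct check: xy = 24276 = 17^2 · (84).)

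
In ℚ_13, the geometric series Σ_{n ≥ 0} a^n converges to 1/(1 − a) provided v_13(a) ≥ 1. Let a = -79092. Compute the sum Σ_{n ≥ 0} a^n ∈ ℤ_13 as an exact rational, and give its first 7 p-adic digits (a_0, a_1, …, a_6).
Σ a^n = 1/(1 − a) = 1/79093;  first 7 digits = (1, 0, 0, 3, 10, 12, 8)

v_13(a) = 3 ≥ 1, so the series converges in ℤ_13 to 1/(1 − a) = 1/(1 − (-79092)) = 1/79093. Expand this rational in ℤ_13: compute digits iteratively via d_i = x_i mod 13, x_{i+1} = (x_i − d_i)/13. The first 7 digits are (1, 0, 0, 3, 10, 12, 8).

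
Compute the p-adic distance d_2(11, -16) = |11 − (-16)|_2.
d_2(11, -16) = 1

Step 1 — x − y = 11 − (-16) = 27. Step 2 — v_2(27) = 0 (factor: 27 = (2^0 · 27); the sign does not affect v_p). Step 3 — |x − y|_2 = 2^{0} = 1.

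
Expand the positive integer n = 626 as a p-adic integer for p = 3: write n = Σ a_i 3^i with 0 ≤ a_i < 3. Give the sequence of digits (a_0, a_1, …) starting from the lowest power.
(a_0, a_1, …) = (2, 1, 0, 2, 1, 2)

Repeated division by 3 gives the digits low-to-high: 626 = 2 + 1·3^1 + 2·3^3 + 1·3^4 + 2·3^5. Digit sequence: (2, 1, 0, 2, 1, 2).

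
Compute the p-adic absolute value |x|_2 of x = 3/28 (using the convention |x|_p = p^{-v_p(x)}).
|3/28|_2 = 4

Step 1 — compute v_2(x) by factoring powers of 2 out of the numerator and denominator: v_2(3/28) = -2. Step 2 — apply |x|_p = p^{-v_p(x)} = 2^{2} = 4.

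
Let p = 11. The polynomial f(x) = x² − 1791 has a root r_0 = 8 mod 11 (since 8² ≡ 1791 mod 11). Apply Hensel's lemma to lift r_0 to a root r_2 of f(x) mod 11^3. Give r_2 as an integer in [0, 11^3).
r_2 = 426 (mod 1331)

Hensel's recurrence: r_{i+1} = r_i − f(r_i)·(f′(r_i))^{-1} mod 11^{i+2}, with f′(x) = 2x. Iterate:
  r_0 = 8 (mod 11)
  r_1 = 63 (mod 121)
  r_2 = 426 (mod 1331)
Final: r_2 = 426, and one checks f(r_2) ≡ 0 mod 11^3.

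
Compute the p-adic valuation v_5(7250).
v_5(7250) = 3

v_5(n) is the largest exponent k such that 5^k divides n. Factor out: 7250 = 5^3 · 58. (Sign doesn't affect v_p.) So v_5(7250) = 3.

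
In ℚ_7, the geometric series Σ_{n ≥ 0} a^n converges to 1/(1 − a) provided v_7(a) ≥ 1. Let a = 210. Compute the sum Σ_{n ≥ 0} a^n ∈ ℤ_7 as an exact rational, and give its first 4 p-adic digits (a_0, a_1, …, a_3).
Σ a^n = 1/(1 − a) = -1/209;  first 4 digits = (1, 2, 1, 4)

v_7(a) = 1 ≥ 1, so the series converges in ℤ_7 to 1/(1 − a) = 1/(1 − 210) = -1/209. Expand this rational in ℤ_7: compute digits iteratively via d_i = x_i mod 7, x_{i+1} = (x_i − d_i)/7. The first 4 digits are (1, 2, 1, 4).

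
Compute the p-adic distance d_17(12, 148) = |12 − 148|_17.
d_17(12, 148) = 1/17

Step 1 — x − y = 12 − 148 = -136. Step 2 — v_17(-136) = 1 (factor: -136 = −(17^1 · 8); the sign does not affect v_p). Step 3 — |x − y|_17 = 17^{-1} = 1/17.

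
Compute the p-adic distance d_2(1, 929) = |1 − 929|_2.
d_2(1, 929) = 1/32

Step 1 — x − y = 1 − 929 = -928. Step 2 — v_2(-928) = 5 (factor: -928 = −(2^5 · 29); the sign does not affect v_p). Step 3 — |x − y|_2 = 2^{-5} = 1/32.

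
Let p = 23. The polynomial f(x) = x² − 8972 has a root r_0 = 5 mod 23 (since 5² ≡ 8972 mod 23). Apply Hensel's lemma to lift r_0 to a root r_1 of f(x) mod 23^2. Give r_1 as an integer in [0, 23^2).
r_1 = 212 (mod 529)

Hensel's recurrence: r_{i+1} = r_i − f(r_i)·(f′(r_i))^{-1} mod 23^{i+2}, with f′(x) = 2x. Iterate:
  r_0 = 5 (mod 23)
  r_1 = 212 (mod 529)
Final: r_1 = 212, and one checks f(r_1) ≡ 0 mod 23^2.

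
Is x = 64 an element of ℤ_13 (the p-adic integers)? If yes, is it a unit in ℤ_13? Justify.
x ∈ ℤ_13^× (unit); v_13(x) = 0

ℤ_13 = {x ∈ ℚ_13 : v_13(x) ≥ 0} and ℤ_13^× = {x ∈ ℤ_13 : v_13(x) = 0}. Here v_13(64) = v_13(num) − v_13(den) = 0; compare against these criteria.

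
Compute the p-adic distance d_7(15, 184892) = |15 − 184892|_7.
d_7(15, 184892) = 1/16807

Step 1 — x − y = 15 − 184892 = -184877. Step 2 — v_7(-184877) = 5 (factor: -184877 = −(7^5 · 11); the sign does not affect v_p). Step 3 — |x − y|_7 = 7^{-5} = 1/16807.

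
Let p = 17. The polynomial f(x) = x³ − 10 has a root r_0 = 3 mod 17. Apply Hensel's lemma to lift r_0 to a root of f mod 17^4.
r_3 = 22341 (mod 83521)

Hensel: r_{i+1} = r_i − f(r_i)/f′(r_i) mod 17^{i+2}, where f′(x) = 3x². Iterate:
  r_0 = 3 (mod 17)
  r_1 = 88 (mod 289)
  r_2 = 2689 (mod 4913)
  r_3 = 22341 (mod 83521)
Final: r = 22341 with f(r) ≡ 0 mod 17^4.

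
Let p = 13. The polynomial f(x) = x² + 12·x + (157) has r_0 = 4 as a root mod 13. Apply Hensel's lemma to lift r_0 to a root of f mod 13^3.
r_2 = 1759 (mod 2197)

Hensel: r_{i+1} = r_i − f(r_i)·(f′(r_i))^{-1} mod 13^{i+2}, f′(x) = 2x + 12. Iterate:
  r_0 = 4 (mod 13)
  r_1 = 69 (mod 169)
  r_2 = 1759 (mod 2197)
Final: r = 1759 satisfies f(r) ≡ 0 mod 13^3.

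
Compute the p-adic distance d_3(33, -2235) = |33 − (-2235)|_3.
d_3(33, -2235) = 1/81

Step 1 — x − y = 33 − (-2235) = 2268. Step 2 — v_3(2268) = 4 (factor: 2268 = (3^4 · 28); the sign does not affect v_p). Step 3 — |x − y|_3 = 3^{-4} = 1/81.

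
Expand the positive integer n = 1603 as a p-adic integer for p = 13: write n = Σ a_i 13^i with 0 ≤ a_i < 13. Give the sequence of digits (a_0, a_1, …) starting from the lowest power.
(a_0, a_1, …) = (4, 6, 9)

Repeated division by 13 gives the digits low-to-high: 1603 = 4 + 6·13^1 + 9·13^2. Digit sequence: (4, 6, 9).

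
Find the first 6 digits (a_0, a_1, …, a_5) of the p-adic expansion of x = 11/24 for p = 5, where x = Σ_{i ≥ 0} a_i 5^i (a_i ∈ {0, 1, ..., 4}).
(a_0, …, a_5) = (4, 2, 3, 2, 3, 2)

v_5(11/24) = 0 (numerator and denominator both coprime to 5), so x ∈ ℤ_5^×. Compute digits iteratively via a_i = x_i mod 5, x_{i+1} = (x_i − a_i)/5, with x_0 = x:
  x_0 = 11/24;  a_0 = 4;  x_1 = (x_0 − 4)/5 = -17/24
  x_1 = -17/24;  a_1 = 2;  x_2 = (x_1 − 2)/5 = -13/24
  x_2 = -13/24;  a_2 = 3;  x_3 = (x_2 − 3)/5 = -17/24
  x_3 = -17/24;  a_3 = 2;  x_4 = (x_3 − 2)/5 = -13/24
  x_4 = -13/24;  a_4 = 3;  x_5 = (x_4 − 3)/5 = -17/24
  x_5 = -17/24;  a_5 = 2;  x_6 = (x_5 − 2)/5 = -13/24
Digits: (4, 2, 3, 2, 3, 2).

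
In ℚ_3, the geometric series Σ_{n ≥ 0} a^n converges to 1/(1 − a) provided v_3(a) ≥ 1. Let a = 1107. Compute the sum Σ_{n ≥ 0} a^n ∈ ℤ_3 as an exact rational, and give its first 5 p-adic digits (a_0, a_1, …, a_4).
Σ a^n = 1/(1 − a) = -1/1106;  first 5 digits = (1, 0, 0, 2, 1)

v_3(a) = 3 ≥ 1, so the series converges in ℤ_3 to 1/(1 − a) = 1/(1 − 1107) = -1/1106. Expand this rational in ℤ_3: compute digits iteratively via d_i = x_i mod 3, x_{i+1} = (x_i − d_i)/3. The first 5 digits are (1, 0, 0, 2, 1).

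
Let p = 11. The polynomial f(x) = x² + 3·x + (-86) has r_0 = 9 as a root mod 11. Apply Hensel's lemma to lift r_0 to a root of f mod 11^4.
r_3 = 6323 (mod 14641)

Hensel: r_{i+1} = r_i − f(r_i)·(f′(r_i))^{-1} mod 11^{i+2}, f′(x) = 2x + 3. Iterate:
  r_0 = 9 (mod 11)
  r_1 = 31 (mod 121)
  r_2 = 999 (mod 1331)
  r_3 = 6323 (mod 14641)
Final: r = 6323 satisfies f(r) ≡ 0 mod 11^4.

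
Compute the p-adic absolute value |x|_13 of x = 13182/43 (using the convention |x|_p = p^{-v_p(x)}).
|13182/43|_13 = 1/2197

Step 1 — compute v_13(x) by factoring powers of 13 out of the numerator and denominator: v_13(13182/43) = 3. Step 2 — apply |x|_p = p^{-v_p(x)} = 13^{-3} = 1/2197.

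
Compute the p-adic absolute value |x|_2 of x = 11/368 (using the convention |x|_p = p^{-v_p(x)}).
|11/368|_2 = 16

Step 1 — compute v_2(x) by factoring powers of 2 out of the numerator and denominator: v_2(11/368) = -4. Step 2 — apply |x|_p = p^{-v_p(x)} = 2^{4} = 16.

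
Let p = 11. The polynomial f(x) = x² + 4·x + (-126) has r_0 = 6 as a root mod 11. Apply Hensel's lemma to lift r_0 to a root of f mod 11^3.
r_2 = 1084 (mod 1331)

Hensel: r_{i+1} = r_i − f(r_i)·(f′(r_i))^{-1} mod 11^{i+2}, f′(x) = 2x + 4. Iterate:
  r_0 = 6 (mod 11)
  r_1 = 116 (mod 121)
  r_2 = 1084 (mod 1331)
Final: r = 1084 satisfies f(r) ≡ 0 mod 11^3.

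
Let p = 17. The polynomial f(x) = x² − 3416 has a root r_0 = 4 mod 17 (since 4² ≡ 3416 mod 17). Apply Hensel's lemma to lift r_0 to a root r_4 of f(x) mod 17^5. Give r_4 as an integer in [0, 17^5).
r_4 = 233941 (mod 1419857)

Hensel's recurrence: r_{i+1} = r_i − f(r_i)·(f′(r_i))^{-1} mod 17^{i+2}, with f′(x) = 2x. Iterate:
  r_0 = 4 (mod 17)
  r_1 = 140 (mod 289)
  r_2 = 3030 (mod 4913)
  r_3 = 66899 (mod 83521)
  r_4 = 233941 (mod 1419857)
Final: r_4 = 233941, and one checks f(r_4) ≡ 0 mod 17^5.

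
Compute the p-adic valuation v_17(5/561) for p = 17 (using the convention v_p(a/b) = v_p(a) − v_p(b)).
v_17(5/561) = -1

Factor powers of 17 from the numerator and denominator of the reduced fraction: 5 = 17^0 · 5 and 561 = 17^1 · 33. Apply v_p(a/b) = v_p(a) − v_p(b): v_17(5/561) = 0 − 1 = -1.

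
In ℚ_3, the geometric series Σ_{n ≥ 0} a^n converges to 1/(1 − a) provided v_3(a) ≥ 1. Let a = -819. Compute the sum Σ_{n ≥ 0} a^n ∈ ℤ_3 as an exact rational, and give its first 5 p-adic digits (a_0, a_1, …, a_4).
Σ a^n = 1/(1 − a) = 1/820;  first 5 digits = (1, 0, 2, 2, 2)

v_3(a) = 2 ≥ 1, so the series converges in ℤ_3 to 1/(1 − a) = 1/(1 − (-819)) = 1/820. Expand this rational in ℤ_3: compute digits iteratively via d_i = x_i mod 3, x_{i+1} = (x_i − d_i)/3. The first 5 digits are (1, 0, 2, 2, 2).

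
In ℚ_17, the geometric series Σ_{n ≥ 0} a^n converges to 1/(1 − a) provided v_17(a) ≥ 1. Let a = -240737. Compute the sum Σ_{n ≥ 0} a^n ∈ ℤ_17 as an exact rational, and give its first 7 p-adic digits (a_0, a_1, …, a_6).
Σ a^n = 1/(1 − a) = 1/240738;  first 7 digits = (1, 0, 0, 2, 14, 16, 3)

v_17(a) = 3 ≥ 1, so the series converges in ℤ_17 to 1/(1 − a) = 1/(1 − (-240737)) = 1/240738. Expand this rational in ℤ_17: compute digits iteratively via d_i = x_i mod 17, x_{i+1} = (x_i − d_i)/17. The first 7 digits are (1, 0, 0, 2, 14, 16, 3).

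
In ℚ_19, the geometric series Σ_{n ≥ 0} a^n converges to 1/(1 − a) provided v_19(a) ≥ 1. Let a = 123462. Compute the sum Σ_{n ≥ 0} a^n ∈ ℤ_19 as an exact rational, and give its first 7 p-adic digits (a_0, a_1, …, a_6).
Σ a^n = 1/(1 − a) = -1/123461;  first 7 digits = (1, 0, 0, 18, 0, 0, 1)

v_19(a) = 3 ≥ 1, so the series converges in ℤ_19 to 1/(1 − a) = 1/(1 − 123462) = -1/123461. Expand this rational in ℤ_19: compute digits iteratively via d_i = x_i mod 19, x_{i+1} = (x_i − d_i)/19. The first 7 digits are (1, 0, 0, 18, 0, 0, 1).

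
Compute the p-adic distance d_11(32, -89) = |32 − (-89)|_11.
d_11(32, -89) = 1/121

Step 1 — x − y = 32 − (-89) = 121. Step 2 — v_11(121) = 2 (factor: 121 = (11^2 · 1); the sign does not affect v_p). Step 3 — |x − y|_11 = 11^{-2} = 1/121.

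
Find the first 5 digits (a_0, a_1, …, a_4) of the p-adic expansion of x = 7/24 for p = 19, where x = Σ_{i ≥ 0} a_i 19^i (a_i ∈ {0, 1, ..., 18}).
(a_0, …, a_4) = (9, 13, 8, 13, 8)

v_19(7/24) = 0 (numerator and denominator both coprime to 19), so x ∈ ℤ_19^×. Compute digits iteratively via a_i = x_i mod 19, x_{i+1} = (x_i − a_i)/19, with x_0 = x:
  x_0 = 7/24;  a_0 = 9;  x_1 = (x_0 − 9)/19 = -11/24
  x_1 = -11/24;  a_1 = 13;  x_2 = (x_1 − 13)/19 = -17/24
  x_2 = -17/24;  a_2 = 8;  x_3 = (x_2 − 8)/19 = -11/24
  x_3 = -11/24;  a_3 = 13;  x_4 = (x_3 − 13)/19 = -17/24
  x_4 = -17/24;  a_4 = 8;  x_5 = (x_4 − 8)/19 = -11/24
Digits: (9, 13, 8, 13, 8).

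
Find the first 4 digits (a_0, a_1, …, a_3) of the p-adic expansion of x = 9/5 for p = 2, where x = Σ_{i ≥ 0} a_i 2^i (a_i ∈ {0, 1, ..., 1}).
(a_0, …, a_3) = (1, 0, 1, 0)

v_2(9/5) = 0 (numerator and denominator both coprime to 2), so x ∈ ℤ_2^×. Compute digits iteratively via a_i = x_i mod 2, x_{i+1} = (x_i − a_i)/2, with x_0 = x:
  x_0 = 9/5;  a_0 = 1;  x_1 = (x_0 − 1)/2 = 2/5
  x_1 = 2/5;  a_1 = 0;  x_2 = (x_1 − 0)/2 = 1/5
  x_2 = 1/5;  a_2 = 1;  x_3 = (x_2 − 1)/2 = -2/5
  x_3 = -2/5;  a_3 = 0;  x_4 = (x_3 − 0)/2 = -1/5
Digits: (1, 0, 1, 0).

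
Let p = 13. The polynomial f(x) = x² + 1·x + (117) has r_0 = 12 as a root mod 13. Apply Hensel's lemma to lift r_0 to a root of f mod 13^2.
r_1 = 116 (mod 169)

Hensel: r_{i+1} = r_i − f(r_i)·(f′(r_i))^{-1} mod 13^{i+2}, f′(x) = 2x + 1. Iterate:
  r_0 = 12 (mod 13)
  r_1 = 116 (mod 169)
Final: r = 116 satisfies f(r) ≡ 0 mod 13^2.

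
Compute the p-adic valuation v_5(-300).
v_5(-300) = 2

v_5(n) is the largest exponent k such that 5^k divides n. Factor out: -300 = -5^2 · 12. (Sign doesn't affect v_p.) So v_5(-300) = 2.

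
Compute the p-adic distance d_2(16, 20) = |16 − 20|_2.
d_2(16, 20) = 1/4

Step 1 — x − y = 16 − 20 = -4. Step 2 — v_2(-4) = 2 (factor: -4 = −(2^2 · 1); the sign does not affect v_p). Step 3 — |x − y|_2 = 2^{-2} = 1/4.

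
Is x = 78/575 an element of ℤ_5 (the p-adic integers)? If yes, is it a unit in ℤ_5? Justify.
x ∉ ℤ_5 (v_5(x) = -2 < 0)

ℤ_5 = {x ∈ ℚ_5 : v_5(x) ≥ 0} and ℤ_5^× = {x ∈ ℤ_5 : v_5(x) = 0}. Here v_5(78/575) = v_5(num) − v_5(den) = -2; compare against these criteria.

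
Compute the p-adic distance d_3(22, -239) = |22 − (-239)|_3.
d_3(22, -239) = 1/9

Step 1 — x − y = 22 − (-239) = 261. Step 2 — v_3(261) = 2 (factor: 261 = (3^2 · 29); the sign does not affect v_p). Step 3 — |x − y|_3 = 3^{-2} = 1/9.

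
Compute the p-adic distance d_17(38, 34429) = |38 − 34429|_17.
d_17(38, 34429) = 1/4913

Step 1 — x − y = 38 − 34429 = -34391. Step 2 — v_17(-34391) = 3 (factor: -34391 = −(17^3 · 7); the sign does not affect v_p). Step 3 — |x − y|_17 = 17^{-3} = 1/4913.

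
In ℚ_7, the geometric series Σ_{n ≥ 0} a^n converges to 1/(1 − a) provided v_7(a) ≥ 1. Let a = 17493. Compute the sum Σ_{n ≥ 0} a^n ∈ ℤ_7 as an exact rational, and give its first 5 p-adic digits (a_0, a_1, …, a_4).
Σ a^n = 1/(1 − a) = -1/17492;  first 5 digits = (1, 0, 0, 2, 0)

v_7(a) = 3 ≥ 1, so the series converges in ℤ_7 to 1/(1 − a) = 1/(1 − 17493) = -1/17492. Expand this rational in ℤ_7: compute digits iteratively via d_i = x_i mod 7, x_{i+1} = (x_i − d_i)/7. The first 5 digits are (1, 0, 0, 2, 0).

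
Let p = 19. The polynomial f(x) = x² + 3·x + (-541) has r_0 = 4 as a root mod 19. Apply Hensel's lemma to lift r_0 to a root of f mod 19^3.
r_2 = 2512 (mod 6859)

Hensel: r_{i+1} = r_i − f(r_i)·(f′(r_i))^{-1} mod 19^{i+2}, f′(x) = 2x + 3. Iterate:
  r_0 = 4 (mod 19)
  r_1 = 346 (mod 361)
  r_2 = 2512 (mod 6859)
Final: r = 2512 satisfies f(r) ≡ 0 mod 19^3.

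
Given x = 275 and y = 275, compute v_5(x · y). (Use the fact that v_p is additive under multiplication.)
v_5(75625) = 4

v_p(x) = 2 (factor: 275 = 5^2 · 11); v_p(y) = 2 (factor: 275 = 5^2 · 11). Additivity: v_p(xy) = v_p(x) + v_p(y) = 2 + 2 = 4. (Direct check: xy = 75625 = 5^4 · (121).)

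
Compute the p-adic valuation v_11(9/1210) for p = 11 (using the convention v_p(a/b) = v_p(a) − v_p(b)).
v_11(9/1210) = -2

Factor powers of 11 from the numerator and denominator of the reduced fraction: 9 = 11^0 · 9 and 1210 = 11^2 · 10. Apply v_p(a/b) = v_p(a) − v_p(b): v_11(9/1210) = 0 − 2 = -2.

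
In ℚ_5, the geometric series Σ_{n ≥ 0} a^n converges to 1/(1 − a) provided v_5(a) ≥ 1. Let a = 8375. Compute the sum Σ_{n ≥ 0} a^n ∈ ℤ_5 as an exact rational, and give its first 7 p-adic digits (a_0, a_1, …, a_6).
Σ a^n = 1/(1 − a) = -1/8374;  first 7 digits = (1, 0, 0, 2, 3, 2, 4)

v_5(a) = 3 ≥ 1, so the series converges in ℤ_5 to 1/(1 − a) = 1/(1 − 8375) = -1/8374. Expand this rational in ℤ_5: compute digits iteratively via d_i = x_i mod 5, x_{i+1} = (x_i − d_i)/5. The first 7 digits are (1, 0, 0, 2, 3, 2, 4).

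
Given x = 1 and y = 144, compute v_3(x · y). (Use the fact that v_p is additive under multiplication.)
v_3(144) = 2

v_p(x) = 0 (factor: 1 = 3^0 · 1); v_p(y) = 2 (factor: 144 = 3^2 · 16). Additivity: v_p(xy) = v_p(x) + v_p(y) = 0 + 2 = 2. (Direct check: xy = 144 = 3^2 · (16).)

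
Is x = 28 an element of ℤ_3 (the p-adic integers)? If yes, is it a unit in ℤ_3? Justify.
x ∈ ℤ_3^× (unit); v_3(x) = 0

ℤ_3 = {x ∈ ℚ_3 : v_3(x) ≥ 0} and ℤ_3^× = {x ∈ ℤ_3 : v_3(x) = 0}. Here v_3(28) = v_3(num) − v_3(den) = 0; compare against these criteria.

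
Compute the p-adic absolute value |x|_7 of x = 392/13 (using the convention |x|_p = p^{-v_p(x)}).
|392/13|_7 = 1/49

Step 1 — compute v_7(x) by factoring powers of 7 out of the numerator and denominator: v_7(392/13) = 2. Step 2 — apply |x|_p = p^{-v_p(x)} = 7^{-2} = 1/49.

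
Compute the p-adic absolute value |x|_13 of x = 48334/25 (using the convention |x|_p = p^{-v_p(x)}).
|48334/25|_13 = 1/2197

Step 1 — compute v_13(x) by factoring powers of 13 out of the numerator and denominator: v_13(48334/25) = 3. Step 2 — apply |x|_p = p^{-v_p(x)} = 13^{-3} = 1/2197.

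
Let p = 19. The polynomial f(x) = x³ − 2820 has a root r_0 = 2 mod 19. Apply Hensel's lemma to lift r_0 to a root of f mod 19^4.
r_3 = 32606 (mod 130321)

Hensel: r_{i+1} = r_i − f(r_i)/f′(r_i) mod 19^{i+2}, where f′(x) = 3x². Iterate:
  r_0 = 2 (mod 19)
  r_1 = 116 (mod 361)
  r_2 = 5170 (mod 6859)
  r_3 = 32606 (mod 130321)
Final: r = 32606 with f(r) ≡ 0 mod 19^4.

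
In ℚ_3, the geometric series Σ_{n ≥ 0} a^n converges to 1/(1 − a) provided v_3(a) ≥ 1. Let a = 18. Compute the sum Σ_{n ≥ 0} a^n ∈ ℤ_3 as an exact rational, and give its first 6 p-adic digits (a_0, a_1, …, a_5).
Σ a^n = 1/(1 − a) = -1/17;  first 6 digits = (1, 0, 2, 0, 1, 1)

v_3(a) = 2 ≥ 1, so the series converges in ℤ_3 to 1/(1 − a) = 1/(1 − 18) = -1/17. Expand this rational in ℤ_3: compute digits iteratively via d_i = x_i mod 3, x_{i+1} = (x_i − d_i)/3. The first 6 digits are (1, 0, 2, 0, 1, 1).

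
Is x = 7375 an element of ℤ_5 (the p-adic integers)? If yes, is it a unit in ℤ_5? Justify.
x ∈ ℤ_5 but not a unit; v_5(x) = 3 > 0

ℤ_5 = {x ∈ ℚ_5 : v_5(x) ≥ 0} and ℤ_5^× = {x ∈ ℤ_5 : v_5(x) = 0}. Here v_5(7375) = v_5(num) − v_5(den) = 3; compare against these criteria.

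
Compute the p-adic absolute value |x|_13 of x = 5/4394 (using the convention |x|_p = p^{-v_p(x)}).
|5/4394|_13 = 2197

Step 1 — compute v_13(x) by factoring powers of 13 out of the numerator and denominator: v_13(5/4394) = -3. Step 2 — apply |x|_p = p^{-v_p(x)} = 13^{3} = 2197.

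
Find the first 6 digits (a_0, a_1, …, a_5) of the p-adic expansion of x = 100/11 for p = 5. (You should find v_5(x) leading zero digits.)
(a_0, …, a_5) = (0, 0, 4, 2, 4, 0)

v_5(100/11) = 2, so a_0 = ... = a_1 = 0. Factor out: x = 5^2 · u with u = 4/11 a unit in ℤ_5. Expand u iteratively via a_{v+i} = u_i mod 5, u_{i+1} = (u_i − a_{v+i})/5:
  u_0 = 4/11;  a_2 = 4;  u_1 = (u_0 − 4)/5 = -8/11
  u_1 = -8/11;  a_3 = 2;  u_2 = (u_1 − 2)/5 = -6/11
  u_2 = -6/11;  a_4 = 4;  u_3 = (u_2 − 4)/5 = -10/11
  u_3 = -10/11;  a_5 = 0;  u_4 = (u_3 − 0)/5 = -2/11
Digits: (0, 0, 4, 2, 4, 0).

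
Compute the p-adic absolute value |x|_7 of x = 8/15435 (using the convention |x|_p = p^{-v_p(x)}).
|8/15435|_7 = 343

Step 1 — compute v_7(x) by factoring powers of 7 out of the numerator and denominator: v_7(8/15435) = -3. Step 2 — apply |x|_p = p^{-v_p(x)} = 7^{3} = 343.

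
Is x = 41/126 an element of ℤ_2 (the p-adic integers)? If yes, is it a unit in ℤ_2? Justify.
x ∉ ℤ_2 (v_2(x) = -1 < 0)

ℤ_2 = {x ∈ ℚ_2 : v_2(x) ≥ 0} and ℤ_2^× = {x ∈ ℤ_2 : v_2(x) = 0}. Here v_2(41/126) = v_2(num) − v_2(den) = -1; compare against these criteria.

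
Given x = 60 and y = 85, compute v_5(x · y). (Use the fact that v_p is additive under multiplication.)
v_5(5100) = 2

v_p(x) = 1 (factor: 60 = 5^1 · 12); v_p(y) = 1 (factor: 85 = 5^1 · 17). Additivity: v_p(xy) = v_p(x) + v_p(y) = 1 + 1 = 2. (Direct check: xy = 5100 = 5^2 · (204).)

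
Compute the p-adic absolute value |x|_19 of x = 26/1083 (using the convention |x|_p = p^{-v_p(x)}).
|26/1083|_19 = 361

Step 1 — compute v_19(x) by factoring powers of 19 out of the numerator and denominator: v_19(26/1083) = -2. Step 2 — apply |x|_p = p^{-v_p(x)} = 19^{2} = 361.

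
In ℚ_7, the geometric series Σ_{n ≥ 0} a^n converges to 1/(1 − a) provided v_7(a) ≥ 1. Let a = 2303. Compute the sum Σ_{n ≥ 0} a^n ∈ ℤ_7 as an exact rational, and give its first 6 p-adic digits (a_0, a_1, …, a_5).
Σ a^n = 1/(1 − a) = -1/2302;  first 6 digits = (1, 0, 5, 6, 4, 0)

v_7(a) = 2 ≥ 1, so the series converges in ℤ_7 to 1/(1 − a) = 1/(1 − 2303) = -1/2302. Expand this rational in ℤ_7: compute digits iteratively via d_i = x_i mod 7, x_{i+1} = (x_i − d_i)/7. The first 6 digits are (1, 0, 5, 6, 4, 0).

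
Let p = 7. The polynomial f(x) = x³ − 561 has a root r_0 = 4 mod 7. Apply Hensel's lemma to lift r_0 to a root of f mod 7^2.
r_1 = 46 (mod 49)

Hensel: r_{i+1} = r_i − f(r_i)/f′(r_i) mod 7^{i+2}, where f′(x) = 3x². Iterate:
  r_0 = 4 (mod 7)
  r_1 = 46 (mod 49)
Final: r = 46 with f(r) ≡ 0 mod 7^2.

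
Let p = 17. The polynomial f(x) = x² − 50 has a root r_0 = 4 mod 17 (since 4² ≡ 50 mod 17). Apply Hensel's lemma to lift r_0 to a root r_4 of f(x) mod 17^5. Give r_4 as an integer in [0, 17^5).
r_4 = 533719 (mod 1419857)

Hensel's recurrence: r_{i+1} = r_i − f(r_i)·(f′(r_i))^{-1} mod 17^{i+2}, with f′(x) = 2x. Iterate:
  r_0 = 4 (mod 17)
  r_1 = 225 (mod 289)
  r_2 = 3115 (mod 4913)
  r_3 = 32593 (mod 83521)
  r_4 = 533719 (mod 1419857)
Final: r_4 = 533719, and one checks f(r_4) ≡ 0 mod 17^5.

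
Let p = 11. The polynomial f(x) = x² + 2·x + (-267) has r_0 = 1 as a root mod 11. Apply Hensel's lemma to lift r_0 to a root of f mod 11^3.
r_2 = 309 (mod 1331)

Hensel: r_{i+1} = r_i − f(r_i)·(f′(r_i))^{-1} mod 11^{i+2}, f′(x) = 2x + 2. Iterate:
  r_0 = 1 (mod 11)
  r_1 = 67 (mod 121)
  r_2 = 309 (mod 1331)
Final: r = 309 satisfies f(r) ≡ 0 mod 11^3.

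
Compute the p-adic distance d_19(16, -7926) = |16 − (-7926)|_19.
d_19(16, -7926) = 1/361

Step 1 — x − y = 16 − (-7926) = 7942. Step 2 — v_19(7942) = 2 (factor: 7942 = (19^2 · 22); the sign does not affect v_p). Step 3 — |x − y|_19 = 19^{-2} = 1/361.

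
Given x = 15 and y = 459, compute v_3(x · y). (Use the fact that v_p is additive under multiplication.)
v_3(6885) = 4

v_p(x) = 1 (factor: 15 = 3^1 · 5); v_p(y) = 3 (factor: 459 = 3^3 · 17). Additivity: v_p(xy) = v_p(x) + v_p(y) = 1 + 3 = 4. (Direct check: xy = 6885 = 3^4 · (85).)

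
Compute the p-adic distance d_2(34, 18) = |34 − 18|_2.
d_2(34, 18) = 1/16

Step 1 — x − y = 34 − 18 = 16. Step 2 — v_2(16) = 4 (factor: 16 = (2^4 · 1); the sign does not affect v_p). Step 3 — |x − y|_2 = 2^{-4} = 1/16.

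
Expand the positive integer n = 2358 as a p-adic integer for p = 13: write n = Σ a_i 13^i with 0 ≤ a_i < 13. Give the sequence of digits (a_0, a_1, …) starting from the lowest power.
(a_0, a_1, …) = (5, 12, 0, 1)

Repeated division by 13 gives the digits low-to-high: 2358 = 5 + 12·13^1 + 1·13^3. Digit sequence: (5, 12, 0, 1).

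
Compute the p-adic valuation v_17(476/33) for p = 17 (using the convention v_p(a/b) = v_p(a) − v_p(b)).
v_17(476/33) = 1

Factor powers of 17 from the numerator and denominator of the reduced fraction: 476 = 17^1 · 28 and 33 = 17^0 · 33. Apply v_p(a/b) = v_p(a) − v_p(b): v_17(476/33) = 1 − 0 = 1.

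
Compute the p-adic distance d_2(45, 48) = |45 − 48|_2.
d_2(45, 48) = 1

Step 1 — x − y = 45 − 48 = -3. Step 2 — v_2(-3) = 0 (factor: -3 = −(2^0 · 3); the sign does not affect v_p). Step 3 — |x − y|_2 = 2^{0} = 1.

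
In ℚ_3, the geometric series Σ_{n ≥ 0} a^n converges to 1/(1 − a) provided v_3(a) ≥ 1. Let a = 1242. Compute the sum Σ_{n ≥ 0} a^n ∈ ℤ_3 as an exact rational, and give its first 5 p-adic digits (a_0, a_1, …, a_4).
Σ a^n = 1/(1 − a) = -1/1241;  first 5 digits = (1, 0, 0, 1, 0)

v_3(a) = 3 ≥ 1, so the series converges in ℤ_3 to 1/(1 − a) = 1/(1 − 1242) = -1/1241. Expand this rational in ℤ_3: compute digits iteratively via d_i = x_i mod 3, x_{i+1} = (x_i − d_i)/3. The first 5 digits are (1, 0, 0, 1, 0).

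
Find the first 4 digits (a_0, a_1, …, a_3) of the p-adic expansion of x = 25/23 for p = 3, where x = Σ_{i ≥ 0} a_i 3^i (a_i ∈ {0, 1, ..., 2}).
(a_0, …, a_3) = (2, 1, 1, 2)

v_3(25/23) = 0 (numerator and denominator both coprime to 3), so x ∈ ℤ_3^×. Compute digits iteratively via a_i = x_i mod 3, x_{i+1} = (x_i − a_i)/3, with x_0 = x:
  x_0 = 25/23;  a_0 = 2;  x_1 = (x_0 − 2)/3 = -7/23
  x_1 = -7/23;  a_1 = 1;  x_2 = (x_1 − 1)/3 = -10/23
  x_2 = -10/23;  a_2 = 1;  x_3 = (x_2 − 1)/3 = -11/23
  x_3 = -11/23;  a_3 = 2;  x_4 = (x_3 − 2)/3 = -19/23
Digits: (2, 1, 1, 2).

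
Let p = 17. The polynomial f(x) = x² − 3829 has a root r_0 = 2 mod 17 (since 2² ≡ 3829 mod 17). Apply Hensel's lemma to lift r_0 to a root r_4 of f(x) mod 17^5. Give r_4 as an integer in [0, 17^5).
r_4 = 1288092 (mod 1419857)

Hensel's recurrence: r_{i+1} = r_i − f(r_i)·(f′(r_i))^{-1} mod 17^{i+2}, with f′(x) = 2x. Iterate:
  r_0 = 2 (mod 17)
  r_1 = 19 (mod 289)
  r_2 = 886 (mod 4913)
  r_3 = 35277 (mod 83521)
  r_4 = 1288092 (mod 1419857)
Final: r_4 = 1288092, and one checks f(r_4) ≡ 0 mod 17^5.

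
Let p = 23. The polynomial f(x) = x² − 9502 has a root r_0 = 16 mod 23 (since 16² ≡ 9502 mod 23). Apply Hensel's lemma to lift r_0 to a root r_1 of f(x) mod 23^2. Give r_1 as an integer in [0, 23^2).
r_1 = 338 (mod 529)

Hensel's recurrence: r_{i+1} = r_i − f(r_i)·(f′(r_i))^{-1} mod 23^{i+2}, with f′(x) = 2x. Iterate:
  r_0 = 16 (mod 23)
  r_1 = 338 (mod 529)
Final: r_1 = 338, and one checks f(r_1) ≡ 0 mod 23^2.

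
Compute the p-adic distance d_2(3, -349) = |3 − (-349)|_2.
d_2(3, -349) = 1/32

Step 1 — x − y = 3 − (-349) = 352. Step 2 — v_2(352) = 5 (factor: 352 = (2^5 · 11); the sign does not affect v_p). Step 3 — |x − y|_2 = 2^{-5} = 1/32.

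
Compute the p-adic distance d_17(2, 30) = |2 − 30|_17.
d_17(2, 30) = 1

Step 1 — x − y = 2 − 30 = -28. Step 2 — v_17(-28) = 0 (factor: -28 = −(17^0 · 28); the sign does not affect v_p). Step 3 — |x − y|_17 = 17^{0} = 1.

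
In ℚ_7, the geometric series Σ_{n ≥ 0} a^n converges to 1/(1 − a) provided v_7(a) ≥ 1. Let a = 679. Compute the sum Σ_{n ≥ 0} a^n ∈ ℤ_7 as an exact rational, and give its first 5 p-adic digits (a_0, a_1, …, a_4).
Σ a^n = 1/(1 − a) = -1/678;  first 5 digits = (1, 6, 0, 1, 4)

v_7(a) = 1 ≥ 1, so the series converges in ℤ_7 to 1/(1 − a) = 1/(1 − 679) = -1/678. Expand this rational in ℤ_7: compute digits iteratively via d_i = x_i mod 7, x_{i+1} = (x_i − d_i)/7. The first 5 digits are (1, 6, 0, 1, 4).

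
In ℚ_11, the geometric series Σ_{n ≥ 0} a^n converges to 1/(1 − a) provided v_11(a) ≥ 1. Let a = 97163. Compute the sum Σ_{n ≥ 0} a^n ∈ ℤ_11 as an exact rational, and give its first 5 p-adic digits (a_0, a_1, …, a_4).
Σ a^n = 1/(1 − a) = -1/97162;  first 5 digits = (1, 0, 0, 7, 6)

v_11(a) = 3 ≥ 1, so the series converges in ℤ_11 to 1/(1 − a) = 1/(1 − 97163) = -1/97162. Expand this rational in ℤ_11: compute digits iteratively via d_i = x_i mod 11, x_{i+1} = (x_i − d_i)/11. The first 5 digits are (1, 0, 0, 7, 6).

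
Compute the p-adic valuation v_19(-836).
v_19(-836) = 1

v_19(n) is the largest exponent k such that 19^k divides n. Factor out: -836 = -19^1 · 44. (Sign doesn't affect v_p.) So v_19(-836) = 1.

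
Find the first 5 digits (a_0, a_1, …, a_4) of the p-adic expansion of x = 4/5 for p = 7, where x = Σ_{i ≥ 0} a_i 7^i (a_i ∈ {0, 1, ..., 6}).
(a_0, …, a_4) = (5, 5, 2, 1, 4)

v_7(4/5) = 0 (numerator and denominator both coprime to 7), so x ∈ ℤ_7^×. Compute digits iteratively via a_i = x_i mod 7, x_{i+1} = (x_i − a_i)/7, with x_0 = x:
  x_0 = 4/5;  a_0 = 5;  x_1 = (x_0 − 5)/7 = -3/5
  x_1 = -3/5;  a_1 = 5;  x_2 = (x_1 − 5)/7 = -4/5
  x_2 = -4/5;  a_2 = 2;  x_3 = (x_2 − 2)/7 = -2/5
  x_3 = -2/5;  a_3 = 1;  x_4 = (x_3 − 1)/7 = -1/5
  x_4 = -1/5;  a_4 = 4;  x_5 = (x_4 − 4)/7 = -3/5
Digits: (5, 5, 2, 1, 4).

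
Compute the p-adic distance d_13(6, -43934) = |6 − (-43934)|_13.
d_13(6, -43934) = 1/2197

Step 1 — x − y = 6 − (-43934) = 43940. Step 2 — v_13(43940) = 3 (factor: 43940 = (13^3 · 20); the sign does not affect v_p). Step 3 — |x − y|_13 = 13^{-3} = 1/2197.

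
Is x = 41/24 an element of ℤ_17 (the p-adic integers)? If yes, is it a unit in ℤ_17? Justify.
x ∈ ℤ_17^× (unit); v_17(x) = 0

ℤ_17 = {x ∈ ℚ_17 : v_17(x) ≥ 0} and ℤ_17^× = {x ∈ ℤ_17 : v_17(x) = 0}. Here v_17(41/24) = v_17(num) − v_17(den) = 0; compare against these criteria.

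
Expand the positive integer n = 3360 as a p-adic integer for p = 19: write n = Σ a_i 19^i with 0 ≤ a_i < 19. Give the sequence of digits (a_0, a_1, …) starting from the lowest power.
(a_0, a_1, …) = (16, 5, 9)

Repeated division by 19 gives the digits low-to-high: 3360 = 16 + 5·19^1 + 9·19^2. Digit sequence: (16, 5, 9).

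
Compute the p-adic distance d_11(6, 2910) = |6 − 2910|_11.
d_11(6, 2910) = 1/121

Step 1 — x − y = 6 − 2910 = -2904. Step 2 — v_11(-2904) = 2 (factor: -2904 = −(11^2 · 24); the sign does not affect v_p). Step 3 — |x − y|_11 = 11^{-2} = 1/121.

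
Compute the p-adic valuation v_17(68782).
v_17(68782) = 3

v_17(n) is the largest exponent k such that 17^k divides n. Factor out: 68782 = 17^3 · 14. (Sign doesn't affect v_p.) So v_17(68782) = 3.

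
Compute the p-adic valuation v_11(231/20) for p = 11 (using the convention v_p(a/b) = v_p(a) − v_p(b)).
v_11(231/20) = 1

Factor powers of 11 from the numerator and denominator of the reduced fraction: 231 = 11^1 · 21 and 20 = 11^0 · 20. Apply v_p(a/b) = v_p(a) − v_p(b): v_11(231/20) = 1 − 0 = 1.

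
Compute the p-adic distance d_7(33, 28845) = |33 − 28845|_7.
d_7(33, 28845) = 1/2401

Step 1 — x − y = 33 − 28845 = -28812. Step 2 — v_7(-28812) = 4 (factor: -28812 = −(7^4 · 12); the sign does not affect v_p). Step 3 — |x − y|_7 = 7^{-4} = 1/2401.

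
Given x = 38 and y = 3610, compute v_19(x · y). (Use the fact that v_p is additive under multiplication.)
v_19(137180) = 3

v_p(x) = 1 (factor: 38 = 19^1 · 2); v_p(y) = 2 (factor: 3610 = 19^2 · 10). Additivity: v_p(xy) = v_p(x) + v_p(y) = 1 + 2 = 3. (Direct check: xy = 137180 = 19^3 · (20).)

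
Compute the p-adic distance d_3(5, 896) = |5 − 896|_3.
d_3(5, 896) = 1/81

Step 1 — x − y = 5 − 896 = -891. Step 2 — v_3(-891) = 4 (factor: -891 = −(3^4 · 11); the sign does not affect v_p). Step 3 — |x − y|_3 = 3^{-4} = 1/81.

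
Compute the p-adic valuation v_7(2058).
v_7(2058) = 3

v_7(n) is the largest exponent k such that 7^k divides n. Factor out: 2058 = 7^3 · 6. (Sign doesn't affect v_p.) So v_7(2058) = 3.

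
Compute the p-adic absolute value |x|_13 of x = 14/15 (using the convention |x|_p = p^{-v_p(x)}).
|14/15|_13 = 1

Step 1 — compute v_13(x) by factoring powers of 13 out of the numerator and denominator: v_13(14/15) = 0. Step 2 — apply |x|_p = p^{-v_p(x)} = 13^{0} = 1.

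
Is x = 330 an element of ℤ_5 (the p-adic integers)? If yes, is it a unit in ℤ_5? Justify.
x ∈ ℤ_5 but not a unit; v_5(x) = 1 > 0

ℤ_5 = {x ∈ ℚ_5 : v_5(x) ≥ 0} and ℤ_5^× = {x ∈ ℤ_5 : v_5(x) = 0}. Here v_5(330) = v_5(num) − v_5(den) = 1; compare against these criteria.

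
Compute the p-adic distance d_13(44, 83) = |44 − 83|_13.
d_13(44, 83) = 1/13

Step 1 — x − y = 44 − 83 = -39. Step 2 — v_13(-39) = 1 (factor: -39 = −(13^1 · 3); the sign does not affect v_p). Step 3 — |x − y|_13 = 13^{-1} = 1/13.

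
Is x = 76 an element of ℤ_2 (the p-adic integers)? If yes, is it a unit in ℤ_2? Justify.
x ∈ ℤ_2 but not a unit; v_2(x) = 2 > 0

ℤ_2 = {x ∈ ℚ_2 : v_2(x) ≥ 0} and ℤ_2^× = {x ∈ ℤ_2 : v_2(x) = 0}. Here v_2(76) = v_2(num) − v_2(den) = 2; compare against these criteria.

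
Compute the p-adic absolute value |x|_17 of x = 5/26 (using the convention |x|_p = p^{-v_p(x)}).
|5/26|_17 = 1

Step 1 — compute v_17(x) by factoring powers of 17 out of the numerator and denominator: v_17(5/26) = 0. Step 2 — apply |x|_p = p^{-v_p(x)} = 17^{0} = 1.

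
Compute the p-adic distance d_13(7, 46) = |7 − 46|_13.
d_13(7, 46) = 1/13

Step 1 — x − y = 7 − 46 = -39. Step 2 — v_13(-39) = 1 (factor: -39 = −(13^1 · 3); the sign does not affect v_p). Step 3 — |x − y|_13 = 13^{-1} = 1/13.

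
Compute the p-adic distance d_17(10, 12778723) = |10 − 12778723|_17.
d_17(10, 12778723) = 1/1419857

Step 1 — x − y = 10 − 12778723 = -12778713. Step 2 — v_17(-12778713) = 5 (factor: -12778713 = −(17^5 · 9); the sign does not affect v_p). Step 3 — |x − y|_17 = 17^{-5} = 1/1419857.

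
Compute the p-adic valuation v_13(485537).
v_13(485537) = 4

v_13(n) is the largest exponent k such that 13^k divides n. Factor out: 485537 = 13^4 · 17. (Sign doesn't affect v_p.) So v_13(485537) = 4.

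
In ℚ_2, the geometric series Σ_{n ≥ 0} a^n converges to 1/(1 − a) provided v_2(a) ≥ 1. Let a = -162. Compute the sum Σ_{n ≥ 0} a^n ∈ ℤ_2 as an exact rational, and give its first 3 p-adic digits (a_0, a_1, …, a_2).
Σ a^n = 1/(1 − a) = 1/163;  first 3 digits = (1, 1, 0)

v_2(a) = 1 ≥ 1, so the series converges in ℤ_2 to 1/(1 − a) = 1/(1 − (-162)) = 1/163. Expand this rational in ℤ_2: compute digits iteratively via d_i = x_i mod 2, x_{i+1} = (x_i − d_i)/2. The first 3 digits are (1, 1, 0).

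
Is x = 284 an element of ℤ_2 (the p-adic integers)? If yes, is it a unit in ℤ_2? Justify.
x ∈ ℤ_2 but not a unit; v_2(x) = 2 > 0

ℤ_2 = {x ∈ ℚ_2 : v_2(x) ≥ 0} and ℤ_2^× = {x ∈ ℤ_2 : v_2(x) = 0}. Here v_2(284) = v_2(num) − v_2(den) = 2; compare against these criteria.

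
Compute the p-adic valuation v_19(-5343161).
v_19(-5343161) = 4

v_19(n) is the largest exponent k such that 19^k divides n. Factor out: -5343161 = -19^4 · 41. (Sign doesn't affect v_p.) So v_19(-5343161) = 4.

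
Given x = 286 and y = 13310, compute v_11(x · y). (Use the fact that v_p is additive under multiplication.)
v_11(3806660) = 4

v_p(x) = 1 (factor: 286 = 11^1 · 26); v_p(y) = 3 (factor: 13310 = 11^3 · 10). Additivity: v_p(xy) = v_p(x) + v_p(y) = 1 + 3 = 4. (Direct check: xy = 3806660 = 11^4 · (260).)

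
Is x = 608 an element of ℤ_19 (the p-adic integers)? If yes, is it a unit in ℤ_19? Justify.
x ∈ ℤ_19 but not a unit; v_19(x) = 1 > 0

ℤ_19 = {x ∈ ℚ_19 : v_19(x) ≥ 0} and ℤ_19^× = {x ∈ ℤ_19 : v_19(x) = 0}. Here v_19(608) = v_19(num) − v_19(den) = 1; compare against these criteria.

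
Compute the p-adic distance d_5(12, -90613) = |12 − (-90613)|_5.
d_5(12, -90613) = 1/3125

Step 1 — x − y = 12 − (-90613) = 90625. Step 2 — v_5(90625) = 5 (factor: 90625 = (5^5 · 29); the sign does not affect v_p). Step 3 — |x − y|_5 = 5^{-5} = 1/3125.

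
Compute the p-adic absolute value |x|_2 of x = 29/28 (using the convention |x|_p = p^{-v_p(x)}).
|29/28|_2 = 4

Step 1 — compute v_2(x) by factoring powers of 2 out of the numerator and denominator: v_2(29/28) = -2. Step 2 — apply |x|_p = p^{-v_p(x)} = 2^{2} = 4.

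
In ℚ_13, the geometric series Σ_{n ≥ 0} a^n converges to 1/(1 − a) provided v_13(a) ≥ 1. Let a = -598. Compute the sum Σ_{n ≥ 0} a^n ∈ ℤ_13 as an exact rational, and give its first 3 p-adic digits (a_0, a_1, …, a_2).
Σ a^n = 1/(1 − a) = 1/599;  first 3 digits = (1, 6, 6)

v_13(a) = 1 ≥ 1, so the series converges in ℤ_13 to 1/(1 − a) = 1/(1 − (-598)) = 1/599. Expand this rational in ℤ_13: compute digits iteratively via d_i = x_i mod 13, x_{i+1} = (x_i − d_i)/13. The first 3 digits are (1, 6, 6).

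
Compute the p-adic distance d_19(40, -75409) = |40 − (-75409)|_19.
d_19(40, -75409) = 1/6859

Step 1 — x − y = 40 − (-75409) = 75449. Step 2 — v_19(75449) = 3 (factor: 75449 = (19^3 · 11); the sign does not affect v_p). Step 3 — |x − y|_19 = 19^{-3} = 1/6859.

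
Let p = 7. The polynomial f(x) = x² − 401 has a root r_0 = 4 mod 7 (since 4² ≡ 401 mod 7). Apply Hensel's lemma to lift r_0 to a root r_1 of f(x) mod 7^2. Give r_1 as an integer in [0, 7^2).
r_1 = 46 (mod 49)

Hensel's recurrence: r_{i+1} = r_i − f(r_i)·(f′(r_i))^{-1} mod 7^{i+2}, with f′(x) = 2x. Iterate:
  r_0 = 4 (mod 7)
  r_1 = 46 (mod 49)
Final: r_1 = 46, and one checks f(r_1) ≡ 0 mod 7^2.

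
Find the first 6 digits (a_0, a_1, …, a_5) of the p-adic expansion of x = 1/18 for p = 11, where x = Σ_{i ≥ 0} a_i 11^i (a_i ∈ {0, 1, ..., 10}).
(a_0, …, a_5) = (8, 6, 0, 3, 4, 10)

v_11(1/18) = 0 (numerator and denominator both coprime to 11), so x ∈ ℤ_11^×. Compute digits iteratively via a_i = x_i mod 11, x_{i+1} = (x_i − a_i)/11, with x_0 = x:
  x_0 = 1/18;  a_0 = 8;  x_1 = (x_0 − 8)/11 = -13/18
  x_1 = -13/18;  a_1 = 6;  x_2 = (x_1 − 6)/11 = -11/18
  x_2 = -11/18;  a_2 = 0;  x_3 = (x_2 − 0)/11 = -1/18
  x_3 = -1/18;  a_3 = 3;  x_4 = (x_3 − 3)/11 = -5/18
  x_4 = -5/18;  a_4 = 4;  x_5 = (x_4 − 4)/11 = -7/18
  x_5 = -7/18;  a_5 = 10;  x_6 = (x_5 − 10)/11 = -17/18
Digits: (8, 6, 0, 3, 4, 10).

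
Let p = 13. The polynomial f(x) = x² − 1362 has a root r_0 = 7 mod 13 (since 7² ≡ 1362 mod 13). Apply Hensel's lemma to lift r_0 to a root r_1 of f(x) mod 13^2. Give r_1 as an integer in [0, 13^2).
r_1 = 137 (mod 169)

Hensel's recurrence: r_{i+1} = r_i − f(r_i)·(f′(r_i))^{-1} mod 13^{i+2}, with f′(x) = 2x. Iterate:
  r_0 = 7 (mod 13)
  r_1 = 137 (mod 169)
Final: r_1 = 137, and one checks f(r_1) ≡ 0 mod 13^2.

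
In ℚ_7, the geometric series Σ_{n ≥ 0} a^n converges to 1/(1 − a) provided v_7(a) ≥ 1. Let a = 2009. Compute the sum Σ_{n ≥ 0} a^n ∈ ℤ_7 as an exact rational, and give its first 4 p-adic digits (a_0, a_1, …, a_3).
Σ a^n = 1/(1 − a) = -1/2008;  first 4 digits = (1, 0, 6, 5)

v_7(a) = 2 ≥ 1, so the series converges in ℤ_7 to 1/(1 − a) = 1/(1 − 2009) = -1/2008. Expand this rational in ℤ_7: compute digits iteratively via d_i = x_i mod 7, x_{i+1} = (x_i − d_i)/7. The first 4 digits are (1, 0, 6, 5).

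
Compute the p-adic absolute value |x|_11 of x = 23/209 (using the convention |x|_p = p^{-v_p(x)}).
|23/209|_11 = 11

Step 1 — compute v_11(x) by factoring powers of 11 out of the numerator and denominator: v_11(23/209) = -1. Step 2 — apply |x|_p = p^{-v_p(x)} = 11^{1} = 11.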